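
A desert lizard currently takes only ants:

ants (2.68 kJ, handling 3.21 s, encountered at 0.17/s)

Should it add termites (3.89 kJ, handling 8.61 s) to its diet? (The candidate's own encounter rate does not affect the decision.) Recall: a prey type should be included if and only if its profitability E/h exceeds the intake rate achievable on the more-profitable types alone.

On ants alone, R = ΣλE/(1+Σλh) = 0.4556/1.546 = 0.2948 kJ/s.
Profitability of termites: 3.89/8.61 = 0.4518 kJ/s.
0.4518 > 0.2948, so adding termites raises the average — include it.

Yes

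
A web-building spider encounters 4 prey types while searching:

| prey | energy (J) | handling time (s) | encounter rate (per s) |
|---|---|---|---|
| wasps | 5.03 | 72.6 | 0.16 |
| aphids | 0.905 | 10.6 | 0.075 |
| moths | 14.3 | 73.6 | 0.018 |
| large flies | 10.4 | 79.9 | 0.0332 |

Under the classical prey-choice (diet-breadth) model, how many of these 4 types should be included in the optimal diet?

Profitabilities (E/h, J/s): moths 0.194, large flies 0.13, aphids 0.0854, wasps 0.0693. Add prey in this order while the next type's profitability exceeds the intake rate on those already taken.
Rate on top 1: 0.1107. large flies: 0.13 > 0.1107 → include.
Rate on top 2: 0.1211. aphids: 0.0854 < 0.1211 → exclude; stop.
Optimal diet: moths, large flies — 2 of 4 types.

2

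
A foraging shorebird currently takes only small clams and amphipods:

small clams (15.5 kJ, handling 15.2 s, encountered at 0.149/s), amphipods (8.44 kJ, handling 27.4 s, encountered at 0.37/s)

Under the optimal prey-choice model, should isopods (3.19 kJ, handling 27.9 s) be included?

On small clams and amphipods alone, R = ΣλE/(1+Σλh) = 5.432/13.4 = 0.4053 kJ/s.
Profitability of isopods: 3.19/27.9 = 0.1143 kJ/s.
0.1143 < 0.4053, so adding isopods would lower the average — exclude it.

No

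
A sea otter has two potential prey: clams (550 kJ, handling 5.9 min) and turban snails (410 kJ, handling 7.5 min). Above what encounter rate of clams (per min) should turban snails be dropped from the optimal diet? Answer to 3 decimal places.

Drop turban snails once their profitability E₂/h₂ falls below the rate achievable on clams alone: E₂/h₂ = λE₁/(1 + λh₁).
Solve for λ: λE₁h₂ = E₂(1 + λh₁) → λ(E₁h₂ − E₂h₁) = E₂ → λ = E₂/(E₁h₂ − E₂h₁).
λ = 410/(550×7.5 − 410×5.9) = 410/1706 = 0.2403 per min.

0.240 per min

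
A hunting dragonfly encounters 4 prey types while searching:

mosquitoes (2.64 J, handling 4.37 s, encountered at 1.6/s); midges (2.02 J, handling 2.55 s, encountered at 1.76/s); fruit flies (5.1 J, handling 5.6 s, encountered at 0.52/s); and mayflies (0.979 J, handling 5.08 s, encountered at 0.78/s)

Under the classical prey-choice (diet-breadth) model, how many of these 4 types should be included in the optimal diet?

2

Profitabilities (E/h, J/s): fruit flies 0.911, midges 0.792, mosquitoes 0.604, mayflies 0.193. Add prey in this order while the next type's profitability exceeds the intake rate on those already taken.
Rate on top 1: 0.6779. midges: 0.792 > 0.6779 → include.
Rate on top 2: 0.739. mosquitoes: 0.604 < 0.739 → exclude; stop.
Optimal diet: fruit flies, midges — 2 of 4 types.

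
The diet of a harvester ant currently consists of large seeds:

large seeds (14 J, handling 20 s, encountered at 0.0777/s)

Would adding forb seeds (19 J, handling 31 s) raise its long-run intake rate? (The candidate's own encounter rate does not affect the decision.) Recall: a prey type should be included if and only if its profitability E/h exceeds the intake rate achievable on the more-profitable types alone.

On large seeds alone, R = ΣλE/(1+Σλh) = 1.088/2.554 = 0.4259 J/s.
forb seeds: E/h = 19/31 = 0.6129 J/s.
Since 0.6129 > R, including forb seeds increases the long-run rate.

Yes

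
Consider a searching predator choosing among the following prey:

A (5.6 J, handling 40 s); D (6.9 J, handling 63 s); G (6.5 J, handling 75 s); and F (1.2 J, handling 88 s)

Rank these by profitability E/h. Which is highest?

A

Profitability E/h (J/s): A = 5.6/40 = 0.14, D = 6.9/63 = 0.11, G = 6.5/75 = 0.0867, F = 1.2/88 = 0.0136.
Ranked: A > D > G > F.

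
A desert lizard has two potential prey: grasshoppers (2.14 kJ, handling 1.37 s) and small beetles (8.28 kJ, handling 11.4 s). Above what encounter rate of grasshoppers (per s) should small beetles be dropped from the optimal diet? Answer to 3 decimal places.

At the threshold, the rate on grasshoppers alone equals the profitability of small beetles: λ·2.14/(1 + λ·1.37) = 8.28/11.4 = 0.7263.
Rearranging, λ(2.14 − 0.7263×1.37) = 0.7263, so λ = 0.7263/1.145 = 0.6344 per s.

0.634 per s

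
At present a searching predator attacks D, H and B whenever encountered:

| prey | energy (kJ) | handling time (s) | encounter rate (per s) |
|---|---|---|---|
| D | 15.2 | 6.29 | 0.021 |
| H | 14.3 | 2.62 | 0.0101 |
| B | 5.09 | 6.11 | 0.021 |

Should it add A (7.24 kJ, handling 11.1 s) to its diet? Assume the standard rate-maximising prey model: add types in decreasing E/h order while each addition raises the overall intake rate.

Intake rate on the current diet: R = (0.021×15.2 + 0.0101×14.3 + 0.021×5.09) / (1 + 0.021×6.29 + 0.0101×2.62 + 0.021×6.11) = 0.5705/1.287 = 0.4433 kJ/s.
A: E/h = 7.24/11.1 = 0.6523 kJ/s.
0.6523 > 0.4433, so adding A raises the average — include it.

Yes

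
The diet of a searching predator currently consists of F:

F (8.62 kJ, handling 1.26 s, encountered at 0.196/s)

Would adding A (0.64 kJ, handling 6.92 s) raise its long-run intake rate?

Current rate: (0.196×8.62)/(1 + 0.196×1.26) = 1.355 kJ/s.
Profitability of A: 0.64/6.92 = 0.09249 kJ/s.
Since 0.09249 < R, time spent handling A is better spent searching.

No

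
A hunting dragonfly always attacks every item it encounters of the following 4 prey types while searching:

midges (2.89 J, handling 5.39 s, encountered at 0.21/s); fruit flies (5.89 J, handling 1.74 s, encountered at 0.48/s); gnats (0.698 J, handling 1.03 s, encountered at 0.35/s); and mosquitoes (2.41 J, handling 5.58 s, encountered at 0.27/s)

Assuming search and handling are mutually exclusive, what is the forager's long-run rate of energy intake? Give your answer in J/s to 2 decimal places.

0.90 J/s

R = Σλ_iE_i / (1 + Σλ_ih_i)
Numerator: 0.21×2.89 + 0.48×5.89 + 0.35×0.698 + 0.27×2.41 = 4.329
Denominator: 1 + 0.21×5.39 + 0.48×1.74 + 0.35×1.03 + 0.27×5.58 = 4.834
R = 4.329/4.834 = 0.8955 J/s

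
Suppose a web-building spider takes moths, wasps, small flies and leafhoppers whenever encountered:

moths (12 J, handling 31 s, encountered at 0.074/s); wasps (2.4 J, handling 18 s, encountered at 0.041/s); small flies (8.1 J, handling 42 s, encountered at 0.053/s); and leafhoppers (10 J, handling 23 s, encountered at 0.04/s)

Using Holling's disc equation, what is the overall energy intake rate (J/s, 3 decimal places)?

Energy encountered per unit search time: 0.074×12 + 0.041×2.4 + 0.053×8.1 + 0.04×10 = 1.816 J/s.
Handling time per unit search time: 0.074×31 + 0.041×18 + 0.053×42 + 0.04×23 = 6.178.
Rate = 1.816/(1 + 6.178) = 0.253 J/s.

0.253 J/s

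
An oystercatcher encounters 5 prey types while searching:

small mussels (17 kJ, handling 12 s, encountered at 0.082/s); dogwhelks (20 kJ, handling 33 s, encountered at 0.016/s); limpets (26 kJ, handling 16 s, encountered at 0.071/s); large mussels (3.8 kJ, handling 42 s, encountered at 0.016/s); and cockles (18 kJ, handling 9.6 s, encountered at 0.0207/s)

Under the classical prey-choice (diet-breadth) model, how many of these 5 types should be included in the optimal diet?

Rank by E/h (kJ/s): cockles 1.88, limpets 1.62, small mussels 1.42, dogwhelks 0.606, large mussels 0.0905. Include each in turn until the next type's E/h falls below the running intake rate.
Rate on top 1: 0.3108. limpets: 1.62 > 0.3108 → include.
Rate on top 2: 0.9503. small mussels: 1.42 > 0.9503 → include.
Rate on top 3: 1.089. dogwhelks: 0.606 < 1.089 → exclude; stop.
Optimal diet: cockles, limpets, small mussels — 3 of 5 types.

3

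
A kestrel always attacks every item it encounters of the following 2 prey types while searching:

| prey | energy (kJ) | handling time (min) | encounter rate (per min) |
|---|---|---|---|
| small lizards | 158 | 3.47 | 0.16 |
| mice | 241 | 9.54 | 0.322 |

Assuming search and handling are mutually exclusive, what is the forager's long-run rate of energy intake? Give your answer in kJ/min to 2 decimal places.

R = Σλ_iE_i / (1 + Σλ_ih_i)
Numerator: 0.16×158 + 0.322×241 = 102.9
Denominator: 1 + 0.16×3.47 + 0.322×9.54 = 4.627
R = 102.9/4.627 = 22.23 kJ/min

22.23 kJ/min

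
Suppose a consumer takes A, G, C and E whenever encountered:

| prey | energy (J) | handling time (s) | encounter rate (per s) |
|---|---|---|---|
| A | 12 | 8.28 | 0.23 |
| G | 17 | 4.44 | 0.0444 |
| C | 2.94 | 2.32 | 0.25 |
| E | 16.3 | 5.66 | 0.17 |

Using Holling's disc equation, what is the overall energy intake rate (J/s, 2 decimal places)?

1.51 J/s

R = Σλ_iE_i / (1 + Σλ_ih_i)
Numerator: 0.23×12 + 0.0444×17 + 0.25×2.94 + 0.17×16.3 = 7.021
Denominator: 1 + 0.23×8.28 + 0.0444×4.44 + 0.25×2.32 + 0.17×5.66 = 4.644
R = 7.021/4.644 = 1.512 J/s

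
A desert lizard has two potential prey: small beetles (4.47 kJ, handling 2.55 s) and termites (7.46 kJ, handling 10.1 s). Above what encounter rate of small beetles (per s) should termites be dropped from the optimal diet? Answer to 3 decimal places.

Drop termites once their profitability E₂/h₂ falls below the rate achievable on small beetles alone: E₂/h₂ = λE₁/(1 + λh₁).
Solve for λ: λE₁h₂ = E₂(1 + λh₁) → λ(E₁h₂ − E₂h₁) = E₂ → λ = E₂/(E₁h₂ − E₂h₁).
λ = 7.46/(4.47×10.1 − 7.46×2.55) = 7.46/26.12 = 0.2856 per s.

0.286 per s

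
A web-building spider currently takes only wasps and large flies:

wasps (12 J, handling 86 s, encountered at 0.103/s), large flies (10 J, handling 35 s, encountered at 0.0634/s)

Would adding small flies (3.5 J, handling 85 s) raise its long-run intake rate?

No

Current rate: (0.103×12 + 0.0634×10)/(1 + 0.103×86 + 0.0634×35) = 0.1548 J/s.
small flies: E/h = 3.5/85 = 0.04118 J/s.
0.04118 < 0.1548, so adding small flies would lower the average — exclude it.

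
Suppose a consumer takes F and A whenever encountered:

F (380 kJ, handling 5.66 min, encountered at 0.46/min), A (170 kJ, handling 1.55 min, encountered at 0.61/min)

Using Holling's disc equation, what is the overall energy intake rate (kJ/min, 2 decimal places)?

R = (0.46×380 + 0.61×170) / (1 + 0.46×5.66 + 0.61×1.55) = 278.5/4.549 = 61.22 kJ/min.

61.22 kJ/min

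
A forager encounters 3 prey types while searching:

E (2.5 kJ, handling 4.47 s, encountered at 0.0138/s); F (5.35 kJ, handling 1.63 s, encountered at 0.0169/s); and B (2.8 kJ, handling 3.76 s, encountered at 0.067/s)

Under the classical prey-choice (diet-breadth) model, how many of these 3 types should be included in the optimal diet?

Rank by E/h (kJ/s): F 3.28, B 0.745, E 0.559. Include each in turn until the next type's E/h falls below the running intake rate.
Rate on top 1: 0.08799. B: 0.745 > 0.08799 → include.
Rate on top 2: 0.2173. E: 0.559 > 0.2173 → include.
Optimal diet: F, B, E — 3 of 3 types.

3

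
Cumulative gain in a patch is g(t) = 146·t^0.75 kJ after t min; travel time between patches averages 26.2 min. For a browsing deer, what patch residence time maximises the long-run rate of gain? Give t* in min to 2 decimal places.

78.60 min

Maximise g(t)/(T+t): set derivative to zero → g'(t)(T+t) = g(t).
g'(t) = 0.75·146·t^-0.25. Setting 0.75·146·t^-0.25 = 146·t^0.75/(26.2+t) gives 0.75(26.2+t) = t, so 0.25·t = 0.75×26.2.
t* = 0.75×26.2/0.25 = 78.6 min.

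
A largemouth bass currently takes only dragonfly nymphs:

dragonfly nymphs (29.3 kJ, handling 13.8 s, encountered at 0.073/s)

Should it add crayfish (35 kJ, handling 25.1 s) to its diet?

Yes

Current rate: (0.073×29.3)/(1 + 0.073×13.8) = 1.066 kJ/s.
crayfish: E/h = 35/25.1 = 1.394 kJ/s.
Since 1.394 > R, including crayfish increases the long-run rate.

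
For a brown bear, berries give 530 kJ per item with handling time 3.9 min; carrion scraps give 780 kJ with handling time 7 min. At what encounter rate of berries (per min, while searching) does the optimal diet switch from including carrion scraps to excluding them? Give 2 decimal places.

1.17 per min

The zero-one rule: include carrion scraps iff E₂/h₂ > λE₁/(1+λh₁). Equality gives the switch point.
λE₁h₂ = E₂ + λE₂h₁ ⇒ λ = E₂/(E₁h₂ − E₂h₁) = 780/(3710 − 3042) = 1.168 per min.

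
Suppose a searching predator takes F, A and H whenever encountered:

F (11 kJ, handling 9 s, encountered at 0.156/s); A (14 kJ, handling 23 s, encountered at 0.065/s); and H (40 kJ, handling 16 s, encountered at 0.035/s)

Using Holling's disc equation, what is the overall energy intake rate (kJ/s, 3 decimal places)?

0.903 kJ/s

Energy encountered per unit search time: 0.156×11 + 0.065×14 + 0.035×40 = 4.026 kJ/s.
Handling time per unit search time: 0.156×9 + 0.065×23 + 0.035×16 = 3.459.
Rate = 4.026/(1 + 3.459) = 0.9029 kJ/s.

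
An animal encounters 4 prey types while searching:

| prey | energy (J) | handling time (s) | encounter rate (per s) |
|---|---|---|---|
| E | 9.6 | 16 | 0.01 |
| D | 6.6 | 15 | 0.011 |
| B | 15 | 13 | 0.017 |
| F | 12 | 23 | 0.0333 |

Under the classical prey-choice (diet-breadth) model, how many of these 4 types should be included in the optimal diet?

4

E/h in descending order: B 1.15, E 0.6, F 0.522, D 0.44 J/s. The optimal diet is the largest prefix of this list for which every included type satisfies E_i/h_i > R on the types above it.
Rate on top 1: 0.2088. E: 0.6 > 0.2088 → include.
Rate on top 2: 0.2542. F: 0.522 > 0.2542 → include.
Rate on top 3: 0.3496. D: 0.44 > 0.3496 → include.
Optimal diet: B, E, F, D — 4 of 4 types.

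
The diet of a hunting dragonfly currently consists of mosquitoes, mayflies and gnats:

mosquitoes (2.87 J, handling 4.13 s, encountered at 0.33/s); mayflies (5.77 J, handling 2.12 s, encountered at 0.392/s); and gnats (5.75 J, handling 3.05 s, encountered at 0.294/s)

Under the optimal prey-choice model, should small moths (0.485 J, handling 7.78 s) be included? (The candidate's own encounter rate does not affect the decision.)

On mosquitoes, mayflies and gnats alone, R = ΣλE/(1+Σλh) = 4.899/4.091 = 1.198 J/s.
Profitability of small moths: 0.485/7.78 = 0.06234 J/s.
Since 0.06234 < R, time spent handling small moths is better spent searching.

No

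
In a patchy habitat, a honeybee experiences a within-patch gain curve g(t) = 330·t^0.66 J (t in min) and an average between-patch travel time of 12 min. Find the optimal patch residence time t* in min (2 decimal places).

23.29 min

Maximise g(t)/(T+t): set derivative to zero → g'(t)(T+t) = g(t).
g'(t) = 0.66·330·t^-0.34. Setting 0.66·330·t^-0.34 = 330·t^0.66/(12+t) gives 0.66(12+t) = t, so 0.34·t = 0.66×12.
t* = 0.66×12/0.34 = 23.29 min.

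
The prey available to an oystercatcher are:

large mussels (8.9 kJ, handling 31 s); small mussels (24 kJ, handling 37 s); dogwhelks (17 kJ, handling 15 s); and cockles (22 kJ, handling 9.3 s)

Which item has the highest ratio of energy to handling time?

In descending order of E/h:
cockles: 22/9.3 = 2.37 kJ/s
dogwhelks: 17/15 = 1.13 kJ/s
small mussels: 24/37 = 0.649 kJ/s
large mussels: 8.9/31 = 0.287 kJ/s

cockles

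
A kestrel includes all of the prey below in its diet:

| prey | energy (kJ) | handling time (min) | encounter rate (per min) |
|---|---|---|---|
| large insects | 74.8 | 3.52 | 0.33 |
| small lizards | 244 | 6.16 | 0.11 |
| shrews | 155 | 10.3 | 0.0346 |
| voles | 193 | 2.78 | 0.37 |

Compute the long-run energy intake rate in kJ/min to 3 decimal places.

30.372 kJ/min

R = Σλ_iE_i / (1 + Σλ_ih_i)
Numerator: 0.33×74.8 + 0.11×244 + 0.0346×155 + 0.37×193 = 128.3
Denominator: 1 + 0.33×3.52 + 0.11×6.16 + 0.0346×10.3 + 0.37×2.78 = 4.224
R = 128.3/4.224 = 30.37 kJ/min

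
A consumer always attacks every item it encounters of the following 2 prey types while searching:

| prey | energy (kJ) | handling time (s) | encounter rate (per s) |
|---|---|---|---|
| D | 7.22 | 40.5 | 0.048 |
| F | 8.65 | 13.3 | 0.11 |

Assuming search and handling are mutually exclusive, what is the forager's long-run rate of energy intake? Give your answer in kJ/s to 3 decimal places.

Energy encountered per unit search time: 0.048×7.22 + 0.11×8.65 = 1.298 kJ/s.
Handling time per unit search time: 0.048×40.5 + 0.11×13.3 = 3.407.
Rate = 1.298/(1 + 3.407) = 0.2945 kJ/s.

0.295 kJ/s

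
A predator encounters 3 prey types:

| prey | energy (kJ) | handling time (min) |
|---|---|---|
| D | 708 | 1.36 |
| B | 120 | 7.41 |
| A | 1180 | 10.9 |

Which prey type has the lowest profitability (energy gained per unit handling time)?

B

In descending order of E/h:
D: 708/1.36 = 521 kJ/min
A: 1180/10.9 = 108 kJ/min
B: 120/7.41 = 16.2 kJ/min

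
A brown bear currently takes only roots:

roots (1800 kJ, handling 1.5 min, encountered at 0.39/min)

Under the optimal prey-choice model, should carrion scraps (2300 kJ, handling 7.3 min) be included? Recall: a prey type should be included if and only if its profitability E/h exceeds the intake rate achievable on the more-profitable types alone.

Current rate: (0.39×1800)/(1 + 0.39×1.5) = 442.9 kJ/min.
Profitability of carrion scraps: 2300/7.3 = 315.1 kJ/min.
Since 315.1 < R, time spent handling carrion scraps is better spent searching.

No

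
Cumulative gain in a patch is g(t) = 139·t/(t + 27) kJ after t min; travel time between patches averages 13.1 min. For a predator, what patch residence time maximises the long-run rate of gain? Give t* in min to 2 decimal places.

Optimal t* satisfies g'(t*) = g(t*)/(T + t*).
g'(t) = 139·27/(t + 27)². Setting 139·27/(t+27)² = 139t/[(t+27)(13.1+t)] gives 27(13.1+t) = t(t+27), so t² = 27×13.1 = 353.7.
t* = √353.7 = 18.81 min.

18.81 min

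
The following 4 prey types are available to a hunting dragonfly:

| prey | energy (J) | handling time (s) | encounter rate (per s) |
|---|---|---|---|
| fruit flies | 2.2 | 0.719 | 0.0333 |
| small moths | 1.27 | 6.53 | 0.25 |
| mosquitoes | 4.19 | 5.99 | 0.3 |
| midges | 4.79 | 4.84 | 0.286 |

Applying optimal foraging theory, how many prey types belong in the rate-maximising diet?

3

E/h in descending order: fruit flies 3.06, midges 0.99, mosquitoes 0.699, small moths 0.194 J/s. The optimal diet is the largest prefix of this list for which every included type satisfies E_i/h_i > R on the types above it.
Rate on top 1: 0.07155. midges: 0.99 > 0.07155 → include.
Rate on top 2: 0.5993. mosquitoes: 0.699 > 0.5993 → include.
Rate on top 3: 0.6421. small moths: 0.194 < 0.6421 → exclude; stop.
Optimal diet: fruit flies, midges, mosquitoes — 3 of 4 types.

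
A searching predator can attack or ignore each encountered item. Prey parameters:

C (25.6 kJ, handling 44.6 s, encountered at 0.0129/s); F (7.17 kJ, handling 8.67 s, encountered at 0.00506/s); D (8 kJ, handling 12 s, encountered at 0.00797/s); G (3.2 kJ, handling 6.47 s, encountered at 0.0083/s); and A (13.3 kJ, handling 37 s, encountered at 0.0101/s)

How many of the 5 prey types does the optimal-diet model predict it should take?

E/h in descending order: F 0.827, D 0.667, C 0.574, G 0.495, A 0.359 kJ/s. The optimal diet is the largest prefix of this list for which every included type satisfies E_i/h_i > R on the types above it.
Rate on top 1: 0.03476. D: 0.667 > 0.03476 → include.
Rate on top 2: 0.08779. C: 0.574 > 0.08779 → include.
Rate on top 3: 0.2509. G: 0.495 > 0.2509 → include.
Rate on top 4: 0.2583. A: 0.359 > 0.2583 → include.
Optimal diet: F, D, C, G, A — 5 of 5 types.

5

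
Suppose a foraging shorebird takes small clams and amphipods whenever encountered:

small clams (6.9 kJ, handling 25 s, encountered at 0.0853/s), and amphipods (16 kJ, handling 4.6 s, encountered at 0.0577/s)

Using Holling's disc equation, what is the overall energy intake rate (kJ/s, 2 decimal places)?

R = Σλ_iE_i / (1 + Σλ_ih_i)
Numerator: 0.0853×6.9 + 0.0577×16 = 1.512
Denominator: 1 + 0.0853×25 + 0.0577×4.6 = 3.398
R = 1.512/3.398 = 0.4449 kJ/s

0.44 kJ/s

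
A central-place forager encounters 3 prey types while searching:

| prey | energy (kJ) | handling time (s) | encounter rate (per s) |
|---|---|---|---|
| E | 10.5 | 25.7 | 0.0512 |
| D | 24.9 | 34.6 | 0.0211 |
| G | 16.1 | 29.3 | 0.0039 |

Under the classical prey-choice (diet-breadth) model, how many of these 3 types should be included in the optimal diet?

E/h in descending order: D 0.72, G 0.549, E 0.409 kJ/s. The optimal diet is the largest prefix of this list for which every included type satisfies E_i/h_i > R on the types above it.
Rate on top 1: 0.3037. G: 0.549 > 0.3037 → include.
Rate on top 2: 0.3189. E: 0.409 > 0.3189 → include.
Optimal diet: D, G, E — 3 of 3 types.

3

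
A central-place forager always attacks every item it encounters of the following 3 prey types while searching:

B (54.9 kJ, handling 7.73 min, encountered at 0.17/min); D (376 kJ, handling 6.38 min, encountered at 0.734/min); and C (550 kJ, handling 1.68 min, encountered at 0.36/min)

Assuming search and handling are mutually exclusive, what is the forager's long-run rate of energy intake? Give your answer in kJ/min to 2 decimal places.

63.58 kJ/min

R = (0.17×54.9 + 0.734×376 + 0.36×550) / (1 + 0.17×7.73 + 0.734×6.38 + 0.36×1.68) = 483.3/7.602 = 63.58 kJ/min.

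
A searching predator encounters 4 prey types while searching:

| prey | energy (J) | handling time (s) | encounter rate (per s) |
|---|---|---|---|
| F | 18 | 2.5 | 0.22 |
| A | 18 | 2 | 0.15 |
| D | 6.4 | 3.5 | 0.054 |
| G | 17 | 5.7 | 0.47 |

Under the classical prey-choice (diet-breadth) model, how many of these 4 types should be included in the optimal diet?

2

E/h in descending order: A 9, F 7.2, G 2.98, D 1.83 J/s. The optimal diet is the largest prefix of this list for which every included type satisfies E_i/h_i > R on the types above it.
Rate on top 1: 2.077. F: 7.2 > 2.077 → include.
Rate on top 2: 3.6. G: 2.98 < 3.6 → exclude; stop.
Optimal diet: A, F — 2 of 4 types.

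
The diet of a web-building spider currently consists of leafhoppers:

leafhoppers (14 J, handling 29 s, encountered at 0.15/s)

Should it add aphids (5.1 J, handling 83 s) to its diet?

No

Current rate: (0.15×14)/(1 + 0.15×29) = 0.3925 J/s.
aphids: E/h = 5.1/83 = 0.06145 J/s.
Since 0.06145 < R, time spent handling aphids is better spent searching.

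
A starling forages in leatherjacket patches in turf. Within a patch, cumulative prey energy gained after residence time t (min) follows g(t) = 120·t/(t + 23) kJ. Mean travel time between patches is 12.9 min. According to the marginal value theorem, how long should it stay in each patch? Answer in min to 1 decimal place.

Optimal t* satisfies g'(t*) = g(t*)/(T + t*).
g'(t) = 120·23/(t + 23)². Setting 120·23/(t+23)² = 120t/[(t+23)(12.9+t)] gives 23(12.9+t) = t(t+23), so t² = 23×12.9 = 296.7.
t* = √296.7 = 17.22 min.

17.2 min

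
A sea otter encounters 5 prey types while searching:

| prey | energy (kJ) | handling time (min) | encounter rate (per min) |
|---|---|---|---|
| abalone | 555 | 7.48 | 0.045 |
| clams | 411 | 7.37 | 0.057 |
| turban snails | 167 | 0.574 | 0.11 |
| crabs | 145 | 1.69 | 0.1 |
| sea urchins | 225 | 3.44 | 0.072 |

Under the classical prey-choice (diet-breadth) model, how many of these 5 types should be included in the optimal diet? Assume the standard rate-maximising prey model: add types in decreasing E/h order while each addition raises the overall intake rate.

E/h in descending order: turban snails 291, crabs 85.8, abalone 74.2, sea urchins 65.4, clams 55.8 kJ/min. The optimal diet is the largest prefix of this list for which every included type satisfies E_i/h_i > R on the types above it.
Rate on top 1: 17.28. crabs: 85.8 > 17.28 → include.
Rate on top 2: 26.68. abalone: 74.2 > 26.68 → include.
Rate on top 3: 36.87. sea urchins: 65.4 > 36.87 → include.
Rate on top 4: 40.76. clams: 55.8 > 40.76 → include.
Optimal diet: turban snails, crabs, abalone, sea urchins, clams — 5 of 5 types.

5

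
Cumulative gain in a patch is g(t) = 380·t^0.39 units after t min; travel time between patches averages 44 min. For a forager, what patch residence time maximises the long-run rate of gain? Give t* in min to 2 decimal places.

Maximise g(t)/(T+t): set derivative to zero → g'(t)(T+t) = g(t).
g'(t) = 0.39·380·t^-0.61. Setting 0.39·380·t^-0.61 = 380·t^0.39/(44+t) gives 0.39(44+t) = t, so 0.61·t = 0.39×44.
t* = 0.39×44/0.61 = 28.13 min.

28.13 min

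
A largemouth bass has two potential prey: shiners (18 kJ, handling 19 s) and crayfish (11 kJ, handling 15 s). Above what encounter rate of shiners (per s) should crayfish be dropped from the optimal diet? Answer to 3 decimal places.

0.180 per s

The zero-one rule: include crayfish iff E₂/h₂ > λE₁/(1+λh₁). Equality gives the switch point.
λE₁h₂ = E₂ + λE₂h₁ ⇒ λ = E₂/(E₁h₂ − E₂h₁) = 11/(270 − 209) = 0.1803 per s.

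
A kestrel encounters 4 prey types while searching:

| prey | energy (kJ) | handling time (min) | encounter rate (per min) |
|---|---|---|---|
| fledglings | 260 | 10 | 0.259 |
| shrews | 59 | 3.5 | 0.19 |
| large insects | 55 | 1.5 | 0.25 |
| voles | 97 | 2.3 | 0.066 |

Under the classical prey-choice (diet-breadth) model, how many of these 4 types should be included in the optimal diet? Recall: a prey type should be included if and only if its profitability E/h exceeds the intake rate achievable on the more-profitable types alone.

3

Rank by E/h (kJ/min): voles 42.2, large insects 36.7, fledglings 26, shrews 16.9. Include each in turn until the next type's E/h falls below the running intake rate.
Rate on top 1: 5.558. large insects: 36.7 > 5.558 → include.
Rate on top 2: 13.2. fledglings: 26 > 13.2 → include.
Rate on top 3: 21.25. shrews: 16.9 < 21.25 → exclude; stop.
Optimal diet: voles, large insects, fledglings — 3 of 4 types.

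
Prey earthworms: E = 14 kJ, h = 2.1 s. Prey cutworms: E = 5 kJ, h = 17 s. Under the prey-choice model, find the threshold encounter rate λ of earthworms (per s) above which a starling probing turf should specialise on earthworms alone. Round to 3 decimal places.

0.022 per s

The zero-one rule: include cutworms iff E₂/h₂ > λE₁/(1+λh₁). Equality gives the switch point.
λE₁h₂ = E₂ + λE₂h₁ ⇒ λ = E₂/(E₁h₂ − E₂h₁) = 5/(238 − 10.5) = 0.02198 per s.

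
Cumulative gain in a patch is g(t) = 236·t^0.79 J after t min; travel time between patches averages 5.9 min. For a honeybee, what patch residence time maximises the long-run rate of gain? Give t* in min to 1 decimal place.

22.2 min

Optimal t* satisfies g'(t*) = g(t*)/(T + t*).
g'(t) = 0.79·236·t^-0.21. Setting 0.79·236·t^-0.21 = 236·t^0.79/(5.9+t) gives 0.79(5.9+t) = t, so 0.21·t = 0.79×5.9.
t* = 0.79×5.9/0.21 = 22.2 min.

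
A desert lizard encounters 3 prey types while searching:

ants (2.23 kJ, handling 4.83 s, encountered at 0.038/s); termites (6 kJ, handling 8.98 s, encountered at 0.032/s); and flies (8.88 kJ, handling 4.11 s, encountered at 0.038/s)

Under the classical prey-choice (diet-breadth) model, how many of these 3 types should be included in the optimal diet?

3

Profitabilities (E/h, kJ/s): flies 2.16, termites 0.668, ants 0.462. Add prey in this order while the next type's profitability exceeds the intake rate on those already taken.
Rate on top 1: 0.2919. termites: 0.668 > 0.2919 → include.
Rate on top 2: 0.3668. ants: 0.462 > 0.3668 → include.
Optimal diet: flies, termites, ants — 3 of 3 types.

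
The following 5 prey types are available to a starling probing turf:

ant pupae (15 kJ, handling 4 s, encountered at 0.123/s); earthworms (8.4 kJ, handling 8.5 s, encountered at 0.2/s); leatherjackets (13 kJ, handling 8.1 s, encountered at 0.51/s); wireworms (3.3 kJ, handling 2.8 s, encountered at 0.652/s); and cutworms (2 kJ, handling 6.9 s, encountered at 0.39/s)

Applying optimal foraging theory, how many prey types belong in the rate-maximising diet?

Rank by E/h (kJ/s): ant pupae 3.75, leatherjackets 1.6, wireworms 1.18, earthworms 0.988, cutworms 0.29. Include each in turn until the next type's E/h falls below the running intake rate.
Rate on top 1: 1.237. leatherjackets: 1.6 > 1.237 → include.
Rate on top 2: 1.507. wireworms: 1.18 < 1.507 → exclude; stop.
Optimal diet: ant pupae, leatherjackets — 2 of 5 types.

2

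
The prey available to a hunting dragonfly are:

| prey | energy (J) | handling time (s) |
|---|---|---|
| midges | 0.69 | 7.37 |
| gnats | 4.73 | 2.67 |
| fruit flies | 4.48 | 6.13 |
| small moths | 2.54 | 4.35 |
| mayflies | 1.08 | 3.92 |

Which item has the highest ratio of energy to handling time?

gnats

Profitability E/h (J/s): midges = 0.69/7.37 = 0.0936, gnats = 4.73/2.67 = 1.77, fruit flies = 4.48/6.13 = 0.731, small moths = 2.54/4.35 = 0.584, mayflies = 1.08/3.92 = 0.276.
Ranked: gnats > fruit flies > small moths > mayflies > midges.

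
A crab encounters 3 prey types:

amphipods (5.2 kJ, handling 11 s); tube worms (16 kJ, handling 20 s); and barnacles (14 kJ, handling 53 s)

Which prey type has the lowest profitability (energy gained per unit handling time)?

barnacles

Profitability E/h (kJ/s): amphipods = 5.2/11 = 0.473, tube worms = 16/20 = 0.8, barnacles = 14/53 = 0.264.
Ranked: tube worms > amphipods > barnacles.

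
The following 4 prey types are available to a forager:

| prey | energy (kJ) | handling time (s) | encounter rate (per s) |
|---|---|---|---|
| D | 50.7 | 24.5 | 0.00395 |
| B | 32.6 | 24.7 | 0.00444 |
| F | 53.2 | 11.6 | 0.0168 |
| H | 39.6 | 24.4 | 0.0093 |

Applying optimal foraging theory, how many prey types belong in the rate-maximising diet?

4

E/h in descending order: F 4.59, D 2.07, H 1.62, B 1.32 kJ/s. The optimal diet is the largest prefix of this list for which every included type satisfies E_i/h_i > R on the types above it.
Rate on top 1: 0.748. D: 2.07 > 0.748 → include.
Rate on top 2: 0.847. H: 1.62 > 0.847 → include.
Rate on top 3: 0.9629. B: 1.32 > 0.9629 → include.
Optimal diet: F, D, H, B — 4 of 4 types.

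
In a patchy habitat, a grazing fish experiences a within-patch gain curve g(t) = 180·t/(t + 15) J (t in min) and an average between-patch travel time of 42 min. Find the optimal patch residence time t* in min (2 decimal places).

25.10 min

By the marginal value theorem, leave when the instantaneous gain rate g'(t) equals the habitat-wide average g(t)/(T + t).
g'(t) = 180·15/(t + 15)². Setting 180·15/(t+15)² = 180t/[(t+15)(42+t)] gives 15(42+t) = t(t+15), so t² = 15×42 = 630.
t* = √630 = 25.1 min.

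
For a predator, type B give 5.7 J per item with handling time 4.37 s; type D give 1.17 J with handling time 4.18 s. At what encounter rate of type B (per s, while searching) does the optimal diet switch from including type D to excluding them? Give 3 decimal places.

Drop type D once their profitability E₂/h₂ falls below the rate achievable on type B alone: E₂/h₂ = λE₁/(1 + λh₁).
Solve for λ: λE₁h₂ = E₂(1 + λh₁) → λ(E₁h₂ − E₂h₁) = E₂ → λ = E₂/(E₁h₂ − E₂h₁).
λ = 1.17/(5.7×4.18 − 1.17×4.37) = 1.17/18.71 = 0.06252 per s.

0.063 per s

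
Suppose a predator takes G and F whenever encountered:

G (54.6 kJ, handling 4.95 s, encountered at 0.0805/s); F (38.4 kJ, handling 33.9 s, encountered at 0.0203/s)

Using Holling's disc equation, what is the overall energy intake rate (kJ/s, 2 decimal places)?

2.48 kJ/s

Energy encountered per unit search time: 0.0805×54.6 + 0.0203×38.4 = 5.175 kJ/s.
Handling time per unit search time: 0.0805×4.95 + 0.0203×33.9 = 1.087.
Rate = 5.175/(1 + 1.087) = 2.48 kJ/s.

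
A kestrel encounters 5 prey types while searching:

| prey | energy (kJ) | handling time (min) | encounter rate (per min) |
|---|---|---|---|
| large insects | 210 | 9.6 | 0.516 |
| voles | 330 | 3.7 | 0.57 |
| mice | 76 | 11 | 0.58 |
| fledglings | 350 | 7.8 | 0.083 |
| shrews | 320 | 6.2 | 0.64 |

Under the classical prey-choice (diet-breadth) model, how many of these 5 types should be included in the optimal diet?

Profitabilities (E/h, kJ/min): voles 89.2, shrews 51.6, fledglings 44.9, large insects 21.9, mice 6.91. Add prey in this order while the next type's profitability exceeds the intake rate on those already taken.
Rate on top 1: 60.5. shrews: 51.6 < 60.5 → exclude; stop.
Optimal diet: voles — 1 of 5 types.

1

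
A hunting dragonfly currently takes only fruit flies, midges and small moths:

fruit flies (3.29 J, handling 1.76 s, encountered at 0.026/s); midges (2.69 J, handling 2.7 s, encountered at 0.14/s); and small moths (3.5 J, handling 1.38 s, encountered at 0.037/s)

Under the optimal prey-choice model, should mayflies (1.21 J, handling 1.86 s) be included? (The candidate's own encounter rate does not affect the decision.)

Yes

Current rate: (0.026×3.29 + 0.14×2.69 + 0.037×3.5)/(1 + 0.026×1.76 + 0.14×2.7 + 0.037×1.38) = 0.4012 J/s.
mayflies: E/h = 1.21/1.86 = 0.6505 J/s.
0.6505 > 0.4012, so adding mayflies raises the average — include it.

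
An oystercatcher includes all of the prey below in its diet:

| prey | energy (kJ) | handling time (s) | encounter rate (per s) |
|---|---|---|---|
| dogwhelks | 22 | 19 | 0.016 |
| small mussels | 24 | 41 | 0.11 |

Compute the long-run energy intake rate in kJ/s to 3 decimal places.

R = Σλ_iE_i / (1 + Σλ_ih_i)
Numerator: 0.016×22 + 0.11×24 = 2.992
Denominator: 1 + 0.016×19 + 0.11×41 = 5.814
R = 2.992/5.814 = 0.5146 kJ/s

0.515 kJ/s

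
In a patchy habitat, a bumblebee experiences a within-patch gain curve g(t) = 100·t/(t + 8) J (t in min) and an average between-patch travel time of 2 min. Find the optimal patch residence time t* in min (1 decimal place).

4.0 min

Optimal t* satisfies g'(t*) = g(t*)/(T + t*).
g'(t) = 100·8/(t + 8)². Setting 100·8/(t+8)² = 100t/[(t+8)(2+t)] gives 8(2+t) = t(t+8), so t² = 8×2 = 16.
t* = √16 = 4 min.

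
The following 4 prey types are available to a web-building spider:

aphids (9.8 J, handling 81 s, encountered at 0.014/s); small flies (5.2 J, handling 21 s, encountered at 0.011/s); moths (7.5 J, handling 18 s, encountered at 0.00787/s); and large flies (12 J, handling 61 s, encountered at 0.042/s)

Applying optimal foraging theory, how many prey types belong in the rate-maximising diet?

3

Rank by E/h (J/s): moths 0.417, small flies 0.248, large flies 0.197, aphids 0.121. Include each in turn until the next type's E/h falls below the running intake rate.
Rate on top 1: 0.0517. small flies: 0.248 > 0.0517 → include.
Rate on top 2: 0.08467. large flies: 0.197 > 0.08467 → include.
Rate on top 3: 0.1576. aphids: 0.121 < 0.1576 → exclude; stop.
Optimal diet: moths, small flies, large flies — 3 of 4 types.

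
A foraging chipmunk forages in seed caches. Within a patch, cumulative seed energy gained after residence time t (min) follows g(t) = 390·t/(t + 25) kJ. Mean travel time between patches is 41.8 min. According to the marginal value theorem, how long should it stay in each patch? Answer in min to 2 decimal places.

32.33 min

By the marginal value theorem, leave when the instantaneous gain rate g'(t) equals the habitat-wide average g(t)/(T + t).
g'(t) = 390·25/(t + 25)². Setting 390·25/(t+25)² = 390t/[(t+25)(41.8+t)] gives 25(41.8+t) = t(t+25), so t² = 25×41.8 = 1045.
t* = √1045 = 32.33 min.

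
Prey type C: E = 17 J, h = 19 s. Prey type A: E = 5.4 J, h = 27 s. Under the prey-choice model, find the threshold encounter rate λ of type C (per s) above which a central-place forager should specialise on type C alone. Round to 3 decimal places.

Drop type A once their profitability E₂/h₂ falls below the rate achievable on type C alone: E₂/h₂ = λE₁/(1 + λh₁).
Solve for λ: λE₁h₂ = E₂(1 + λh₁) → λ(E₁h₂ − E₂h₁) = E₂ → λ = E₂/(E₁h₂ − E₂h₁).
λ = 5.4/(17×27 − 5.4×19) = 5.4/356.4 = 0.01515 per s.

0.015 per s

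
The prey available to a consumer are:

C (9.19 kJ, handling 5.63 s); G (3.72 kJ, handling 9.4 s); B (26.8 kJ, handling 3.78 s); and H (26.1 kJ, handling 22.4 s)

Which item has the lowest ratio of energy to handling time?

G

Profitability E/h (kJ/s): C = 9.19/5.63 = 1.63, G = 3.72/9.4 = 0.396, B = 26.8/3.78 = 7.09, H = 26.1/22.4 = 1.17.
Ranked: B > C > H > G.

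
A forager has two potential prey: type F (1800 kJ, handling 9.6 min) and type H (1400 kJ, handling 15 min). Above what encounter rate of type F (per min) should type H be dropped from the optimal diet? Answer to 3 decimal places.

The zero-one rule: include type H iff E₂/h₂ > λE₁/(1+λh₁). Equality gives the switch point.
λE₁h₂ = E₂ + λE₂h₁ ⇒ λ = E₂/(E₁h₂ − E₂h₁) = 1400/(2.7e+04 − 1.344e+04) = 0.1032 per min.

0.103 per min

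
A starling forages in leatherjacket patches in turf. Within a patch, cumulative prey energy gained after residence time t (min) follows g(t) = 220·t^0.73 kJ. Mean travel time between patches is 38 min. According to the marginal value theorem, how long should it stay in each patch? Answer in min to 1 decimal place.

102.7 min

Optimal t* satisfies g'(t*) = g(t*)/(T + t*).
g'(t) = 0.73·220·t^-0.27. Setting 0.73·220·t^-0.27 = 220·t^0.73/(38+t) gives 0.73(38+t) = t, so 0.27·t = 0.73×38.
t* = 0.73×38/0.27 = 102.7 min.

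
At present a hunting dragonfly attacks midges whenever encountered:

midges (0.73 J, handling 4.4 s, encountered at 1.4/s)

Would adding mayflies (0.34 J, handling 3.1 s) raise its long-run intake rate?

On midges alone, R = ΣλE/(1+Σλh) = 1.022/7.16 = 0.1427 J/s.
Profitability of mayflies: 0.34/3.1 = 0.1097 J/s.
0.1097 < 0.1427, so adding mayflies would lower the average — exclude it.

No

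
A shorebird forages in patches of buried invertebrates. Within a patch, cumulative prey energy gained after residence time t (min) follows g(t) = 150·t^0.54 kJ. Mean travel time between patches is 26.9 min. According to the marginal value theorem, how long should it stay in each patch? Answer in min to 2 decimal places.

31.58 min

By the marginal value theorem, leave when the instantaneous gain rate g'(t) equals the habitat-wide average g(t)/(T + t).
g'(t) = 0.54·150·t^-0.46. Setting 0.54·150·t^-0.46 = 150·t^0.54/(26.9+t) gives 0.54(26.9+t) = t, so 0.46·t = 0.54×26.9.
t* = 0.54×26.9/0.46 = 31.58 min.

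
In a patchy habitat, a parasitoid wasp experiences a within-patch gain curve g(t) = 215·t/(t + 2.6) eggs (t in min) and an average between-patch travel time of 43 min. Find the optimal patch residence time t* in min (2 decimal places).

10.57 min

Maximise g(t)/(T+t): set derivative to zero → g'(t)(T+t) = g(t).
g'(t) = 215·2.6/(t + 2.6)². Setting 215·2.6/(t+2.6)² = 215t/[(t+2.6)(43+t)] gives 2.6(43+t) = t(t+2.6), so t² = 2.6×43 = 111.8.
t* = √111.8 = 10.57 min.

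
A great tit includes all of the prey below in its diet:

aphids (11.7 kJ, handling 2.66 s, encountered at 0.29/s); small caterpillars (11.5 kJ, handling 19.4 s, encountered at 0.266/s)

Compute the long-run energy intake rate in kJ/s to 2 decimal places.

0.93 kJ/s

Energy encountered per unit search time: 0.29×11.7 + 0.266×11.5 = 6.452 kJ/s.
Handling time per unit search time: 0.29×2.66 + 0.266×19.4 = 5.932.
Rate = 6.452/(1 + 5.932) = 0.9308 kJ/s.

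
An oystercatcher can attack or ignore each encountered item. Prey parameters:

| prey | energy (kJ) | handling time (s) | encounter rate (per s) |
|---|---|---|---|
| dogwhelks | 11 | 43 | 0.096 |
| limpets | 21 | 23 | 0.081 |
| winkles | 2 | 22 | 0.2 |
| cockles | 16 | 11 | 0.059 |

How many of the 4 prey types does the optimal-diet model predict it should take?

Profitabilities (E/h, kJ/s): cockles 1.45, limpets 0.913, dogwhelks 0.256, winkles 0.0909. Add prey in this order while the next type's profitability exceeds the intake rate on those already taken.
Rate on top 1: 0.5725. limpets: 0.913 > 0.5725 → include.
Rate on top 2: 0.7531. dogwhelks: 0.256 < 0.7531 → exclude; stop.
Optimal diet: cockles, limpets — 2 of 4 types.

2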